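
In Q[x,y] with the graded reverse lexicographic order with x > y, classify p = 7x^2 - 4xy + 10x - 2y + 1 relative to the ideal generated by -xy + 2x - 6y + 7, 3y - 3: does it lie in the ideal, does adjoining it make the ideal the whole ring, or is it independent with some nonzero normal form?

First compute the reduced Gröbner basis of I by Buchberger's algorithm.
f_1 = -xy + 2x - 6y + 7, LT = xy.
f_2 = 3y - 3, LT = y.

S(f_1,f_2): lcm = xy. S = -x + 6y - 7.
  leading term x: no divisor's leading term divides it; move -x to the remainder.
  leading term y: subtract (2)·f_2 from 6y - 7 → -1
  leading term 1: no divisor's leading term divides it; move -1 to the remainder.
  remainder -x - 1 ≠ 0; add h_3 = -x - 1 to the basis.

The other S-polynomials (S(f_1,h_3), S(f_2,h_3)) all reduce to 0 modulo the current basis, so we have a Gröbner basis.
Inter-reduce: drop elements whose leading term is divisible by another's, tail-reduce, and make monic.
Reduced Gröbner basis: {x + 1, y - 1}.
Label its elements g_1 = x + 1, g_2 = y - 1.

Reduce p = 7x^2 - 4xy + 10x - 2y + 1 modulo G:
  leading term x^2: subtract (7x)·g_1 from 7x^2 - 4xy + 10x - 2y + 1 → -4xy + 3x - 2y + 1
  leading term xy: subtract (-4y)·g_1 from -4xy + 3x - 2y + 1 → 3x + 2y + 1
  leading term x: subtract (3)·g_1 from 3x + 2y + 1 → 2y - 2
  leading term y: subtract (2)·g_2 from 2y - 2 → 0
  normal form = 0.
Since the normal form is 0, p ∈ I.

7x^2 - 4xy + 10x - 2y + 1 lies in I (it reduces to 0).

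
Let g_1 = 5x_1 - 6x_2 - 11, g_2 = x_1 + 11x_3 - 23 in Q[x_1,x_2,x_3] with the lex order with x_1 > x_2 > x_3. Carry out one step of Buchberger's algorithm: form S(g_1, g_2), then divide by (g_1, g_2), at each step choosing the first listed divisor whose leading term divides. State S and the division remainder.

lcm(LM(g_1), LM(g_2)) = x_1.
S = (lcm/LT(g_1))·g_1 − (lcm/LT(g_2))·g_2 = -\tfrac{6}{5}x_2 - 11x_3 + \tfrac{104}{5}.
Reduce S modulo (g_1, g_2) in that order:
  leading term x_2: no divisor's leading term divides it; move -\tfrac{6}{5}x_2 to the remainder.
  leading term x_3: no divisor's leading term divides it; move -11x_3 to the remainder.
  leading term 1: no divisor's leading term divides it; move \tfrac{104}{5} to the remainder.
The remainder -\tfrac{6}{5}x_2 - 11x_3 + \tfrac{104}{5} is nonzero, so it would be added as the next basis element.

S(g_1, g_2) = -\tfrac{6}{5}x_2 - 11x_3 + \tfrac{104}{5}; remainder on division = -\tfrac{6}{5}x_2 - 11x_3 + \tfrac{104}{5}.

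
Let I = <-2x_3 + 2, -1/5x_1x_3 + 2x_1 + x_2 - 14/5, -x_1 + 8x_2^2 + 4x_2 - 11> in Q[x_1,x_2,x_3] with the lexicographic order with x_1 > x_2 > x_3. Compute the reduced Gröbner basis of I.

G = {x_1 + 5/9x_2 - 14/9, x_2^2 + 41/72x_2 - 113/72, x_3 - 1}

Buchberger's algorithm terminates because the ascending chain of leading-term ideals stabilizes.

f_1 = -2x_3 + 2, LT = x_3.
f_2 = -1/5x_1x_3 + 2x_1 + x_2 - 14/5, LT = x_1x_3.
f_3 = -x_1 + 8x_2^2 + 4x_2 - 11, LT = x_1.

S(f_1,f_2): lcm = x_1x_3. S = 9x_1 + 5x_2 - 14.
  leading term x_1: subtract (-9)·f_3 from 9x_1 + 5x_2 - 14 → 72x_2^2 + 41x_2 - 113
  leading term x_2^2: no divisor's leading term divides it; move 72x_2^2 to the remainder.
  leading term x_2: no divisor's leading term divides it; move 41x_2 to the remainder.
  leading term 1: no divisor's leading term divides it; move -113 to the remainder.
  remainder 72x_2^2 + 41x_2 - 113 ≠ 0; add g_4 = 72x_2^2 + 41x_2 - 113 to the basis.

S(f_1,f_3): leading monomials are coprime, so the S-polynomial reduces to 0 (Buchberger's first criterion).
S(f_2,f_3): lcm = x_1x_3. S = -10x_1 + 8x_2^2x_3 + 4x_2x_3 - 5x_2 - 11x_3 + 14.
  leading term x_1: subtract (10)·f_3 from -10x_1 + 8x_2^2x_3 + 4x_2x_3 - 5x_2 - 11x_3 + 14 → 8x_2^2x_3 - 80x_2^2 + 4x_2x_3 - 45x_2 - 11x_3 + 124
  leading term x_2^2x_3: subtract (-4x_2^2)·f_1 from 8x_2^2x_3 - 80x_2^2 + 4x_2x_3 - 45x_2 - 11x_3 + 124 → -72x_2^2 + 4x_2x_3 - 45x_2 - 11x_3 + 124
  leading term x_2^2: subtract (-1)·g_4 from -72x_2^2 + 4x_2x_3 - 45x_2 - 11x_3 + 124 → 4x_2x_3 - 4x_2 - 11x_3 + 11
  leading term x_2x_3: subtract (-2x_2)·f_1 from 4x_2x_3 - 4x_2 - 11x_3 + 11 → -11x_3 + 11
  leading term x_3: subtract (11/2)·f_1 from -11x_3 + 11 → 0
  remainder 0.

S(f_1,g_4): leading monomials are coprime, so the S-polynomial reduces to 0 (Buchberger's first criterion).
S(f_2,g_4): leading monomials are coprime, so the S-polynomial reduces to 0 (Buchberger's first criterion).
S(f_3,g_4): leading monomials are coprime, so the S-polynomial reduces to 0 (Buchberger's first criterion).
Every S-polynomial of the final basis reduces to 0, so we have a Gröbner basis.
Inter-reduce: drop elements whose leading term is divisible by another's, tail-reduce, and make monic.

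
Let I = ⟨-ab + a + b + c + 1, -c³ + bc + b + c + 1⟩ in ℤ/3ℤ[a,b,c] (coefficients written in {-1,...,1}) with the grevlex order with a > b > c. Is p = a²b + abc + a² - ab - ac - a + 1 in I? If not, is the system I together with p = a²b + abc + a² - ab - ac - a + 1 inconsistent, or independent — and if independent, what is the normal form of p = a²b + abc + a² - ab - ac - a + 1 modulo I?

First compute the reduced Gröbner basis of I by Buchberger's algorithm.
f_1 = -ab + a + b + c + 1, LT = ab.
f_2 = -c³ + bc + b + c + 1, LT = c³.

The S-polynomials (S(f_1,f_2)) all reduce to 0 modulo the current basis, so we have a Gröbner basis.
Inter-reduce: drop elements whose leading term is divisible by another's, tail-reduce, and make monic.
Reduced Gröbner basis: {c³ - bc - b - c - 1, ab - a - b - c - 1}.
Label its elements g_1 = c³ - bc - b - c - 1, g_2 = ab - a - b - c - 1.

Reduce p = a²b + abc + a² - ab - ac - a + 1 modulo G:
  leading term a²b: subtract (a)·g_2 from a²b + abc + a² - ab - ac - a + 1 → abc - a² + 1
  leading term abc: subtract (c)·g_2 from abc - a² + 1 → -a² + ac + bc + c² + c + 1
  leading term a²: no divisor's leading term divides it; move -a² to the remainder.
  leading term ac: no divisor's leading term divides it; move ac to the remainder.
  leading term bc: no divisor's leading term divides it; move bc to the remainder.
  leading term c²: no divisor's leading term divides it; move c² to the remainder.
  leading term c: no divisor's leading term divides it; move c to the remainder.
  leading term 1: no divisor's leading term divides it; move 1 to the remainder.
  normal form = -a² + ac + bc + c² + c + 1.
The normal form is nonzero, so p ∉ I. Since p minus its normal form lies in I, I + (p) = I + (r) where r = -a² + ac + bc + c² + c + 1; decide whether this ideal is the whole ring.
Run Buchberger on G together with r (pairs among the g_i already reduce to 0 since G is a Gröbner basis):
g_1 = c³ - bc - b - c - 1, LT = c³.
g_2 = ab - a - b - c - 1, LT = ab.
r = -a² + ac + bc + c² + c + 1, LT = a².

S(g_2,r): lcm = a²b. S = abc + b²c + bc² - a² - ab - ac + bc - a + b.
  reduce S modulo (g_1, g_2, r):
  remainder b²c + bc² - ac + bc + a - c + 1 ≠ 0; add m_4 = b²c + bc² - ac + bc + a - c + 1 to the basis.

S(g_1,m_4): lcm = b²c³. S = -bc⁴ - b³c + ac³ - bc³ - b³ - b²c - ac² + c³ - b² - c².
  reduce S modulo (g_1, g_2, r, m_4):
  remainder -b³ - ac² + bc² + b² - ac - c² - a + c - 1 ≠ 0; add m_5 = -b³ - ac² + bc² + b² - ac - c² - a + c - 1 to the basis.

The other S-polynomials (S(g_1,g_2), S(g_1,r), S(g_2,m_4), S(r,m_4), S(g_1,m_5), S(g_2,m_5), S(r,m_5), S(m_4,m_5)) all reduce to 0 modulo the current basis, so we have a Gröbner basis.
Inter-reduce: drop elements whose leading term is divisible by another's, tail-reduce, and make monic.
Reduced Gröbner basis: {b³ + ac² - bc² - b² + ac + c² + a - c + 1, b²c + bc² - ac + bc + a - c + 1, c³ - bc - b - c - 1, a² - ac - bc - c² - c - 1, ab - a - b - c - 1}.
The reduced Gröbner basis of I + (p) is {b³ + ac² - bc² - b² + ac + c² + a - c + 1, b²c + bc² - ac + bc + a - c + 1, c³ - bc - b - c - 1, a² - ac - bc - c² - c - 1, ab - a - b - c - 1} ≠ {1}, a proper ideal, so the enlarged system stays consistent: p is independent of I, with normal form -a² + ac + bc + c² + c + 1.

a²b + abc + a² - ab - ac - a + 1 is independent of I; its normal form modulo I is -a² + ac + bc + c² + c + 1.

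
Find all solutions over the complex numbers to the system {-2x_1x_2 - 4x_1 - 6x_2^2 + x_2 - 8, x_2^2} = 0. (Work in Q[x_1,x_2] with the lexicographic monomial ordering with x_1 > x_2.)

{(-2, 0)}

Compute a lex Gröbner basis by Buchberger's algorithm.
f_1 = -2x_1x_2 - 4x_1 - 6x_2^2 + x_2 - 8, LT = x_1x_2.
f_2 = x_2^2, LT = x_2^2.

S(f_1,f_2): lcm = x_1x_2^2. S = 2x_1x_2 + 3x_2^3 - 1/2x_2^2 + 4x_2.
  leading term x_1x_2: subtract (-1)·f_1 from 2x_1x_2 + 3x_2^3 - 1/2x_2^2 + 4x_2 → -4x_1 + 3x_2^3 - 13/2x_2^2 + 5x_2 - 8
  leading term x_1: no divisor's leading term divides it; move -4x_1 to the remainder.
  leading term x_2^3: subtract (3x_2)·f_2 from 3x_2^3 - 13/2x_2^2 + 5x_2 - 8 → -13/2x_2^2 + 5x_2 - 8
  leading term x_2^2: subtract (-13/2)·f_2 from -13/2x_2^2 + 5x_2 - 8 → 5x_2 - 8
  leading term x_2: no divisor's leading term divides it; move 5x_2 to the remainder.
  leading term 1: no divisor's leading term divides it; move -8 to the remainder.
  remainder -4x_1 + 5x_2 - 8 ≠ 0; add h_3 = -4x_1 + 5x_2 - 8 to the basis.

The other S-polynomials (S(f_1,h_3), S(f_2,h_3)) all reduce to 0 modulo the current basis, so we have a Gröbner basis.
Inter-reduce: drop elements whose leading term is divisible by another's, tail-reduce, and make monic.
Reduced Gröbner basis: {x_1 - 5/4x_2 + 2, x_2^2}.

A lex Gröbner basis eliminates variables successively. Here x_2^2 depends only on x_2, with roots {0}; lifting each root through the earlier basis elements recovers the full solutions.
  x_2 = 0: the earlier basis element becomes x_1 + 2 = 0, giving x_1 = -2 — point (-2, 0).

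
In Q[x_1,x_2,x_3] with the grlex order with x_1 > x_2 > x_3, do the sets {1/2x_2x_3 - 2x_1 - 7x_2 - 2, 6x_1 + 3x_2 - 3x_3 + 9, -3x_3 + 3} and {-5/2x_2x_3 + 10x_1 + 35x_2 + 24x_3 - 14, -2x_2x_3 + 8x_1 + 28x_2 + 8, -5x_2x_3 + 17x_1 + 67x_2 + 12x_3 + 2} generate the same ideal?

Two ideals are equal iff their reduced Gröbner bases coincide (the reduced basis is unique for a fixed ordering).
Buchberger on the first generating set:
f_1 = 1/2x_2x_3 - 2x_1 - 7x_2 - 2, LT = x_2x_3.
f_2 = 6x_1 + 3x_2 - 3x_3 + 9, LT = x_1.
f_3 = -3x_3 + 3, LT = x_3.

S(f_1,f_3): lcm = x_2x_3. S = -4x_1 - 13x_2 - 4.
  leading term x_1: subtract (-2/3)·f_2 from -4x_1 - 13x_2 - 4 → -11x_2 - 2x_3 + 2
  leading term x_2: no divisor's leading term divides it; move -11x_2 to the remainder.
  leading term x_3: subtract (2/3)·f_3 from -2x_3 + 2 → 0
  remainder -11x_2 ≠ 0; add g_4 = -11x_2 to the basis.

The other S-polynomials (S(f_1,f_2), S(f_2,f_3), S(f_1,g_4), S(f_2,g_4), S(f_3,g_4)) all reduce to 0 modulo the current basis, so we have a Gröbner basis.
Inter-reduce: drop elements whose leading term is divisible by another's, tail-reduce, and make monic.
Reduced Gröbner basis: {x_1 + 1, x_2, x_3 - 1}.

Buchberger on the second generating set:
h_1 = -5/2x_2x_3 + 10x_1 + 35x_2 + 24x_3 - 14, LT = x_2x_3.
h_2 = -2x_2x_3 + 8x_1 + 28x_2 + 8, LT = x_2x_3.
h_3 = -5x_2x_3 + 17x_1 + 67x_2 + 12x_3 + 2, LT = x_2x_3.

S(h_1,h_2): lcm = x_2x_3. S = -48/5x_3 + 48/5.
  leading term x_3: no divisor's leading term divides it; move -48/5x_3 to the remainder.
  leading term 1: no divisor's leading term divides it; move 48/5 to the remainder.
  remainder -48/5x_3 + 48/5 ≠ 0; add k_4 = -48/5x_3 + 48/5 to the basis.

S(h_1,h_3): lcm = x_2x_3. S = -3/5x_1 - 3/5x_2 - 36/5x_3 + 6.
  leading term x_1: no divisor's leading term divides it; move -3/5x_1 to the remainder.
  leading term x_2: no divisor's leading term divides it; move -3/5x_2 to the remainder.
  leading term x_3: subtract (3/4)·k_4 from -36/5x_3 + 6 → -6/5
  leading term 1: no divisor's leading term divides it; move -6/5 to the remainder.
  remainder -3/5x_1 - 3/5x_2 - 6/5 ≠ 0; add k_5 = -3/5x_1 - 3/5x_2 - 6/5 to the basis.

S(h_1,k_4): lcm = x_2x_3. S = -4x_1 - 13x_2 - 48/5x_3 + 28/5.
  leading term x_1: subtract (20/3)·k_5 from -4x_1 - 13x_2 - 48/5x_3 + 28/5 → -9x_2 - 48/5x_3 + 68/5
  leading term x_2: no divisor's leading term divides it; move -9x_2 to the remainder.
  leading term x_3: subtract (1)·k_4 from -48/5x_3 + 68/5 → 4
  leading term 1: no divisor's leading term divides it; move 4 to the remainder.
  remainder -9x_2 + 4 ≠ 0; add k_6 = -9x_2 + 4 to the basis.

The other S-polynomials (S(h_2,h_3), S(h_2,k_4), S(h_3,k_4), S(h_1,k_5), S(h_2,k_5), S(h_3,k_5), S(k_4,k_5), S(h_1,k_6), S(h_2,k_6), S(h_3,k_6), S(k_4,k_6), S(k_5,k_6)) all reduce to 0 modulo the current basis, so we have a Gröbner basis.
Inter-reduce: drop elements whose leading term is divisible by another's, tail-reduce, and make monic.
Reduced Gröbner basis: {x_1 + 22/9, x_2 - 4/9, x_3 - 1}.

The bases are distinct; the ideals are different.

No, the ideals differ.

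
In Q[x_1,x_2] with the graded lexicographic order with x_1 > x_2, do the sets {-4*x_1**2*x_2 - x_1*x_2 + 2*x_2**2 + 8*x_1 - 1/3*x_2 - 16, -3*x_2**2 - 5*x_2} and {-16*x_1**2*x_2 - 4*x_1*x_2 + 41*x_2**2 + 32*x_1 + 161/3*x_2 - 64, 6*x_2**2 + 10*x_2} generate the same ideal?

Yes, the ideals are equal.

For a fixed monomial order, each ideal has a unique reduced Gröbner basis; comparing bases decides equality.
Buchberger on the first generating set:
f_1 = -4*x_1**2*x_2 - x_1*x_2 + 2*x_2**2 + 8*x_1 - 1/3*x_2 - 16, LT = x_1**2*x_2.
f_2 = -3*x_2**2 - 5*x_2, LT = x_2**2.

S(f_1,f_2): lcm = x_1**2*x_2**2. S = -5/3*x_1**2*x_2 + 1/4*x_1*x_2**2 - 1/2*x_2**3 - 2*x_1*x_2 + 1/12*x_2**2 + 4*x_2.
  leading term x_1**2*x_2: subtract (5/12)·f_1 from -5/3*x_1**2*x_2 + 1/4*x_1*x_2**2 - 1/2*x_2**3 - 2*x_1*x_2 + 1/12*x_2**2 + 4*x_2 → 1/4*x_1*x_2**2 - 1/2*x_2**3 - 19/12*x_1*x_2 - 3/4*x_2**2 - 10/3*x_1 + 149/36*x_2 + 20/3
  leading term x_1*x_2**2: subtract (-1/12*x_1)·f_2 from 1/4*x_1*x_2**2 - 1/2*x_2**3 - 19/12*x_1*x_2 - 3/4*x_2**2 - 10/3*x_1 + 149/36*x_2 + 20/3 → -1/2*x_2**3 - 2*x_1*x_2 - 3/4*x_2**2 - 10/3*x_1 + 149/36*x_2 + 20/3
  leading term x_2**3: subtract (1/6*x_2)·f_2 from -1/2*x_2**3 - 2*x_1*x_2 - 3/4*x_2**2 - 10/3*x_1 + 149/36*x_2 + 20/3 → -2*x_1*x_2 + 1/12*x_2**2 - 10/3*x_1 + 149/36*x_2 + 20/3
  leading term x_1*x_2: no divisor's leading term divides it; move -2*x_1*x_2 to the remainder.
  leading term x_2**2: subtract (-1/36)·f_2 from 1/12*x_2**2 - 10/3*x_1 + 149/36*x_2 + 20/3 → -10/3*x_1 + 4*x_2 + 20/3
  leading term x_1: no divisor's leading term divides it; move -10/3*x_1 to the remainder.
  leading term x_2: no divisor's leading term divides it; move 4*x_2 to the remainder.
  leading term 1: no divisor's leading term divides it; move 20/3 to the remainder.
  remainder -2*x_1*x_2 - 10/3*x_1 + 4*x_2 + 20/3 ≠ 0; add g_3 = -2*x_1*x_2 - 10/3*x_1 + 4*x_2 + 20/3 to the basis.

S(f_1,g_3): lcm = x_1**2*x_2. S = -5/3*x_1**2 + 9/4*x_1*x_2 - 1/2*x_2**2 + 4/3*x_1 + 1/12*x_2 + 4.
  leading term x_1**2: no divisor's leading term divides it; move -5/3*x_1**2 to the remainder.
  leading term x_1*x_2: subtract (-9/8)·g_3 from 9/4*x_1*x_2 - 1/2*x_2**2 + 4/3*x_1 + 1/12*x_2 + 4 → -1/2*x_2**2 - 29/12*x_1 + 55/12*x_2 + 23/2
  leading term x_2**2: subtract (1/6)·f_2 from -1/2*x_2**2 - 29/12*x_1 + 55/12*x_2 + 23/2 → -29/12*x_1 + 65/12*x_2 + 23/2
  leading term x_1: no divisor's leading term divides it; move -29/12*x_1 to the remainder.
  leading term x_2: no divisor's leading term divides it; move 65/12*x_2 to the remainder.
  leading term 1: no divisor's leading term divides it; move 23/2 to the remainder.
  remainder -5/3*x_1**2 - 29/12*x_1 + 65/12*x_2 + 23/2 ≠ 0; add g_4 = -5/3*x_1**2 - 29/12*x_1 + 65/12*x_2 + 23/2 to the basis.

S(f_2,g_3): lcm = x_1*x_2**2. S = 2*x_2**2 + 10/3*x_2.
  leading term x_2**2: subtract (-2/3)·f_2 from 2*x_2**2 + 10/3*x_2 → 0
  remainder 0.

S(f_1,g_4): lcm = x_1**2*x_2. S = -6/5*x_1*x_2 + 11/4*x_2**2 - 2*x_1 + 419/60*x_2 + 4.
  leading term x_1*x_2: subtract (3/5)·g_3 from -6/5*x_1*x_2 + 11/4*x_2**2 - 2*x_1 + 419/60*x_2 + 4 → 11/4*x_2**2 + 55/12*x_2
  leading term x_2**2: subtract (-11/12)·f_2 from 11/4*x_2**2 + 55/12*x_2 → 0
  remainder 0.

S(f_2,g_4): leading monomials are coprime, so the S-polynomial reduces to 0 (Buchberger's first criterion).
S(g_3,g_4): lcm = x_1**2*x_2. S = 5/3*x_1**2 - 69/20*x_1*x_2 + 13/4*x_2**2 - 10/3*x_1 + 69/10*x_2.
  leading term x_1**2: subtract (-1)·g_4 from 5/3*x_1**2 - 69/20*x_1*x_2 + 13/4*x_2**2 - 10/3*x_1 + 69/10*x_2 → -69/20*x_1*x_2 + 13/4*x_2**2 - 23/4*x_1 + 739/60*x_2 + 23/2
  leading term x_1*x_2: subtract (69/40)·g_3 from -69/20*x_1*x_2 + 13/4*x_2**2 - 23/4*x_1 + 739/60*x_2 + 23/2 → 13/4*x_2**2 + 65/12*x_2
  leading term x_2**2: subtract (-13/12)·f_2 from 13/4*x_2**2 + 65/12*x_2 → 0
  remainder 0.

Every S-polynomial of the final basis reduces to 0, so we have a Gröbner basis.
Inter-reduce: drop elements whose leading term is divisible by another's, tail-reduce, and make monic.
Reduced Gröbner basis: {x_1**2 + 29/20*x_1 - 13/4*x_2 - 69/10, x_1*x_2 + 5/3*x_1 - 2*x_2 - 10/3, x_2**2 + 5/3*x_2}.

Buchberger on the second generating set:
h_1 = -16*x_1**2*x_2 - 4*x_1*x_2 + 41*x_2**2 + 32*x_1 + 161/3*x_2 - 64, LT = x_1**2*x_2.
h_2 = 6*x_2**2 + 10*x_2, LT = x_2**2.

S(h_1,h_2): lcm = x_1**2*x_2**2. S = -5/3*x_1**2*x_2 + 1/4*x_1*x_2**2 - 41/16*x_2**3 - 2*x_1*x_2 - 161/48*x_2**2 + 4*x_2.
  leading term x_1**2*x_2: subtract (5/48)·h_1 from -5/3*x_1**2*x_2 + 1/4*x_1*x_2**2 - 41/16*x_2**3 - 2*x_1*x_2 - 161/48*x_2**2 + 4*x_2 → 1/4*x_1*x_2**2 - 41/16*x_2**3 - 19/12*x_1*x_2 - 61/8*x_2**2 - 10/3*x_1 - 229/144*x_2 + 20/3
  leading term x_1*x_2**2: subtract (1/24*x_1)·h_2 from 1/4*x_1*x_2**2 - 41/16*x_2**3 - 19/12*x_1*x_2 - 61/8*x_2**2 - 10/3*x_1 - 229/144*x_2 + 20/3 → -41/16*x_2**3 - 2*x_1*x_2 - 61/8*x_2**2 - 10/3*x_1 - 229/144*x_2 + 20/3
  leading term x_2**3: subtract (-41/96*x_2)·h_2 from -41/16*x_2**3 - 2*x_1*x_2 - 61/8*x_2**2 - 10/3*x_1 - 229/144*x_2 + 20/3 → -2*x_1*x_2 - 161/48*x_2**2 - 10/3*x_1 - 229/144*x_2 + 20/3
  leading term x_1*x_2: no divisor's leading term divides it; move -2*x_1*x_2 to the remainder.
  leading term x_2**2: subtract (-161/288)·h_2 from -161/48*x_2**2 - 10/3*x_1 - 229/144*x_2 + 20/3 → -10/3*x_1 + 4*x_2 + 20/3
  leading term x_1: no divisor's leading term divides it; move -10/3*x_1 to the remainder.
  leading term x_2: no divisor's leading term divides it; move 4*x_2 to the remainder.
  leading term 1: no divisor's leading term divides it; move 20/3 to the remainder.
  remainder -2*x_1*x_2 - 10/3*x_1 + 4*x_2 + 20/3 ≠ 0; add k_3 = -2*x_1*x_2 - 10/3*x_1 + 4*x_2 + 20/3 to the basis.

S(h_1,k_3): lcm = x_1**2*x_2. S = -5/3*x_1**2 + 9/4*x_1*x_2 - 41/16*x_2**2 + 4/3*x_1 - 161/48*x_2 + 4.
  leading term x_1**2: no divisor's leading term divides it; move -5/3*x_1**2 to the remainder.
  leading term x_1*x_2: subtract (-9/8)·k_3 from 9/4*x_1*x_2 - 41/16*x_2**2 + 4/3*x_1 - 161/48*x_2 + 4 → -41/16*x_2**2 - 29/12*x_1 + 55/48*x_2 + 23/2
  leading term x_2**2: subtract (-41/96)·h_2 from -41/16*x_2**2 - 29/12*x_1 + 55/48*x_2 + 23/2 → -29/12*x_1 + 65/12*x_2 + 23/2
  leading term x_1: no divisor's leading term divides it; move -29/12*x_1 to the remainder.
  leading term x_2: no divisor's leading term divides it; move 65/12*x_2 to the remainder.
  leading term 1: no divisor's leading term divides it; move 23/2 to the remainder.
  remainder -5/3*x_1**2 - 29/12*x_1 + 65/12*x_2 + 23/2 ≠ 0; add k_4 = -5/3*x_1**2 - 29/12*x_1 + 65/12*x_2 + 23/2 to the basis.

S(h_2,k_3): lcm = x_1*x_2**2. S = 2*x_2**2 + 10/3*x_2.
  leading term x_2**2: subtract (1/3)·h_2 from 2*x_2**2 + 10/3*x_2 → 0
  remainder 0.

S(h_1,k_4): lcm = x_1**2*x_2. S = -6/5*x_1*x_2 + 11/16*x_2**2 - 2*x_1 + 851/240*x_2 + 4.
  leading term x_1*x_2: subtract (3/5)·k_3 from -6/5*x_1*x_2 + 11/16*x_2**2 - 2*x_1 + 851/240*x_2 + 4 → 11/16*x_2**2 + 55/48*x_2
  leading term x_2**2: subtract (11/96)·h_2 from 11/16*x_2**2 + 55/48*x_2 → 0
  remainder 0.

S(h_2,k_4): leading monomials are coprime, so the S-polynomial reduces to 0 (Buchberger's first criterion).
S(k_3,k_4): lcm = x_1**2*x_2. S = 5/3*x_1**2 - 69/20*x_1*x_2 + 13/4*x_2**2 - 10/3*x_1 + 69/10*x_2.
  leading term x_1**2: subtract (-1)·k_4 from 5/3*x_1**2 - 69/20*x_1*x_2 + 13/4*x_2**2 - 10/3*x_1 + 69/10*x_2 → -69/20*x_1*x_2 + 13/4*x_2**2 - 23/4*x_1 + 739/60*x_2 + 23/2
  leading term x_1*x_2: subtract (69/40)·k_3 from -69/20*x_1*x_2 + 13/4*x_2**2 - 23/4*x_1 + 739/60*x_2 + 23/2 → 13/4*x_2**2 + 65/12*x_2
  leading term x_2**2: subtract (13/24)·h_2 from 13/4*x_2**2 + 65/12*x_2 → 0
  remainder 0.

Every S-polynomial of the final basis reduces to 0, so we have a Gröbner basis.
Inter-reduce: drop elements whose leading term is divisible by another's, tail-reduce, and make monic.
Reduced Gröbner basis: {x_1**2 + 29/20*x_1 - 13/4*x_2 - 69/10, x_1*x_2 + 5/3*x_1 - 2*x_2 - 10/3, x_2**2 + 5/3*x_2}.

Same reduced basis, so the two generating sets span the same ideal.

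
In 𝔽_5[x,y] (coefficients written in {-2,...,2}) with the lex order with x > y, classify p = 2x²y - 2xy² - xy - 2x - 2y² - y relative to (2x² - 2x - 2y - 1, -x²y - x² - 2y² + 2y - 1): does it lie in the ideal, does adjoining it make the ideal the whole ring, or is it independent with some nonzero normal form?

2x²y - 2xy² - xy - 2x - 2y² - y lies in I (it reduces to 0).

First compute the reduced Gröbner basis of I by Buchberger's algorithm.
f_1 = 2x² - 2x - 2y - 1, LT = x².
f_2 = -x²y - x² - 2y² + 2y - 1, LT = x²y.

S(f_1,f_2): lcm = x²y. S = -x² - xy + 2y² - y - 1.
  reduce S modulo (f_1, f_2):
  remainder -xy - x + 2y² - 2y + 1 ≠ 0; add h_3 = -xy - x + 2y² - 2y + 1 to the basis.

S(f_1,h_3): lcm = x²y. S = -x² + 2xy² + 2xy + x - y² + 2y.
  reduce S modulo (f_1, f_2, h_3):
  remainder -y³ - 2y + 2 ≠ 0; add h_4 = -y³ - 2y + 2 to the basis.

The other S-polynomials (S(f_2,h_3), S(f_1,h_4), S(f_2,h_4), S(h_3,h_4)) all reduce to 0 modulo the current basis, so we have a Gröbner basis.
Inter-reduce: drop elements whose leading term is divisible by another's, tail-reduce, and make monic.
Reduced Gröbner basis: {x² - x - y + 2, xy + x - 2y² + 2y - 1, y³ + 2y - 2}.
Label its elements g_1 = x² - x - y + 2, g_2 = xy + x - 2y² + 2y - 1, g_3 = y³ + 2y - 2.

Reduce p = 2x²y - 2xy² - xy - 2x - 2y² - y modulo G:
  leading term x²y: subtract (2y)·g_1 from 2x²y - 2xy² - xy - 2x - 2y² - y → -2xy² + xy - 2x
  leading term xy²: subtract (-2y)·g_2 from -2xy² + xy - 2x → -2xy - 2x + y³ - y² - 2y
  leading term xy: subtract (-2)·g_2 from -2xy - 2x + y³ - y² - 2y → y³ + 2y - 2
  leading term y³: subtract (1)·g_3 from y³ + 2y - 2 → 0
  normal form = 0.
Since the normal form is 0, p ∈ I.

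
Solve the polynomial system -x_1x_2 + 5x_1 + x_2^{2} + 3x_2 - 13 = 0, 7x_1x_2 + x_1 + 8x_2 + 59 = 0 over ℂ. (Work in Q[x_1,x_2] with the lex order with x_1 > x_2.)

{(1, -4), (-9*sqrt(15)/14 - 8/7, -1/7 + 6*sqrt(15)/7), (-8/7 + 9*sqrt(15)/14, -6*sqrt(15)/7 - 1/7)}

Compute a lex Gröbner basis by Buchberger's algorithm.
f_1 = -x_1x_2 + 5x_1 + x_2^{2} + 3x_2 - 13, LT = x_1x_2.
f_2 = 7x_1x_2 + x_1 + 8x_2 + 59, LT = x_1x_2.

S(f_1,f_2): lcm = x_1x_2. S = -\tfrac{36}{7}x_1 - x_2^{2} - \tfrac{29}{7}x_2 + \tfrac{32}{7}.
  leading term x_1: no divisor's leading term divides it; move -\tfrac{36}{7}x_1 to the remainder.
  leading term x_2^{2}: no divisor's leading term divides it; move -x_2^{2} to the remainder.
  leading term x_2: no divisor's leading term divides it; move -\tfrac{29}{7}x_2 to the remainder.
  leading term 1: no divisor's leading term divides it; move \tfrac{32}{7} to the remainder.
  remainder -\tfrac{36}{7}x_1 - x_2^{2} - \tfrac{29}{7}x_2 + \tfrac{32}{7} ≠ 0; add h_3 = -\tfrac{36}{7}x_1 - x_2^{2} - \tfrac{29}{7}x_2 + \tfrac{32}{7} to the basis.

S(f_1,h_3): lcm = x_1x_2. S = -5x_1 - \tfrac{7}{36}x_2^{3} - \tfrac{65}{36}x_2^{2} - \tfrac{19}{9}x_2 + 13.
  leading term x_1: subtract (\tfrac{35}{36})·h_3 from -5x_1 - \tfrac{7}{36}x_2^{3} - \tfrac{65}{36}x_2^{2} - \tfrac{19}{9}x_2 + 13 → -\tfrac{7}{36}x_2^{3} - \tfrac{5}{6}x_2^{2} + \tfrac{23}{12}x_2 + \tfrac{77}{9}
  leading term x_2^{3}: no divisor's leading term divides it; move -\tfrac{7}{36}x_2^{3} to the remainder.
  leading term x_2^{2}: no divisor's leading term divides it; move -\tfrac{5}{6}x_2^{2} to the remainder.
  leading term x_2: no divisor's leading term divides it; move \tfrac{23}{12}x_2 to the remainder.
  leading term 1: no divisor's leading term divides it; move \tfrac{77}{9} to the remainder.
  remainder -\tfrac{7}{36}x_2^{3} - \tfrac{5}{6}x_2^{2} + \tfrac{23}{12}x_2 + \tfrac{77}{9} ≠ 0; add h_4 = -\tfrac{7}{36}x_2^{3} - \tfrac{5}{6}x_2^{2} + \tfrac{23}{12}x_2 + \tfrac{77}{9} to the basis.

The other S-polynomials (S(f_2,h_3), S(f_1,h_4), S(f_2,h_4), S(h_3,h_4)) all reduce to 0 modulo the current basis, so we have a Gröbner basis.
Inter-reduce: drop elements whose leading term is divisible by another's, tail-reduce, and make monic.
Reduced Gröbner basis: {x_1 + \tfrac{7}{36}x_2^{2} + \tfrac{29}{36}x_2 - \tfrac{8}{9}, x_2^{3} + \tfrac{30}{7}x_2^{2} - \tfrac{69}{7}x_2 - 44}.

Since the basis is lex-ordered, x_2^{3} + \tfrac{30}{7}x_2^{2} - \tfrac{69}{7}x_2 - 44 is univariate in x_2. Its roots are {-4, -1/7 + 6*sqrt(15)/7, -6*sqrt(15)/7 - 1/7}. Back-substituting each root into the other basis elements fixes the other coordinates.
  x_2 = -4: the earlier basis element becomes x_1 - 1 = 0, giving x_1 = 1 — point (1, -4).
  x_2 = -1/7 + 6*sqrt(15)/7: the earlier basis element becomes x_1 + 8/7 + 9*sqrt(15)/14 = 0, giving x_1 = -9*sqrt(15)/14 - 8/7 — point (-9*sqrt(15)/14 - 8/7, -1/7 + 6*sqrt(15)/7).
  x_2 = -6*sqrt(15)/7 - 1/7: the earlier basis element becomes x_1 - 9*sqrt(15)/14 + 8/7 = 0, giving x_1 = -8/7 + 9*sqrt(15)/14 — point (-8/7 + 9*sqrt(15)/14, -6*sqrt(15)/7 - 1/7).
Check: every point annihilates each of the original generators.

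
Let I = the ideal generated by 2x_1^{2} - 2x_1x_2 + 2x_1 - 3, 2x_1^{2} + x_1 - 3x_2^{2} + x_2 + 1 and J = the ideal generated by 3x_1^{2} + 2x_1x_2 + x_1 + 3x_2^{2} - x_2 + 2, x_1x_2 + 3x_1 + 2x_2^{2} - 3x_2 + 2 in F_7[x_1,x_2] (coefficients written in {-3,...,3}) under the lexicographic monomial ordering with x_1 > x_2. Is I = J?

No, the ideals differ.

Two ideals are equal iff their reduced Gröbner bases coincide (the reduced basis is unique for a fixed ordering).
Buchberger on the first generating set:
f_1 = 2x_1^{2} - 2x_1x_2 + 2x_1 - 3, LT = x_1^{2}.
f_2 = 2x_1^{2} + x_1 - 3x_2^{2} + x_2 + 1, LT = x_1^{2}.

S(f_1,f_2): lcm = x_1^{2}. S = -x_1x_2 - 3x_1 - 2x_2^{2} + 3x_2 - 2.
  leading term x_1x_2: no divisor's leading term divides it; move -x_1x_2 to the remainder.
  leading term x_1: no divisor's leading term divides it; move -3x_1 to the remainder.
  leading term x_2^{2}: no divisor's leading term divides it; move -2x_2^{2} to the remainder.
  leading term x_2: no divisor's leading term divides it; move 3x_2 to the remainder.
  leading term 1: no divisor's leading term divides it; move -2 to the remainder.
  remainder -x_1x_2 - 3x_1 - 2x_2^{2} + 3x_2 - 2 ≠ 0; add g_3 = -x_1x_2 - 3x_1 - 2x_2^{2} + 3x_2 - 2 to the basis.

S(f_1,g_3): lcm = x_1^{2}x_2. S = -3x_1^{2} - 3x_1x_2^{2} - 3x_1x_2 - 2x_1 + 2x_2.
  leading term x_1^{2}: subtract (2)·f_1 from -3x_1^{2} - 3x_1x_2^{2} - 3x_1x_2 - 2x_1 + 2x_2 → -3x_1x_2^{2} + x_1x_2 + x_1 + 2x_2 - 1
  leading term x_1x_2^{2}: subtract (3x_2)·g_3 from -3x_1x_2^{2} + x_1x_2 + x_1 + 2x_2 - 1 → 3x_1x_2 + x_1 - x_2^{3} - 2x_2^{2} + x_2 - 1
  leading term x_1x_2: subtract (-3)·g_3 from 3x_1x_2 + x_1 - x_2^{3} - 2x_2^{2} + x_2 - 1 → -x_1 - x_2^{3} - x_2^{2} + 3x_2
  leading term x_1: no divisor's leading term divides it; move -x_1 to the remainder.
  leading term x_2^{3}: no divisor's leading term divides it; move -x_2^{3} to the remainder.
  leading term x_2^{2}: no divisor's leading term divides it; move -x_2^{2} to the remainder.
  leading term x_2: no divisor's leading term divides it; move 3x_2 to the remainder.
  remainder -x_1 - x_2^{3} - x_2^{2} + 3x_2 ≠ 0; add g_4 = -x_1 - x_2^{3} - x_2^{2} + 3x_2 to the basis.

S(f_1,g_4): lcm = x_1^{2}. S = -x_1x_2^{3} - x_1x_2^{2} + 2x_1x_2 + x_1 + 2.
  leading term x_1x_2^{3}: subtract (x_2^{2})·g_3 from -x_1x_2^{3} - x_1x_2^{2} + 2x_1x_2 + x_1 + 2 → 2x_1x_2^{2} + 2x_1x_2 + x_1 + 2x_2^{4} - 3x_2^{3} + 2x_2^{2} + 2
  leading term x_1x_2^{2}: subtract (-2x_2)·g_3 from 2x_1x_2^{2} + 2x_1x_2 + x_1 + 2x_2^{4} - 3x_2^{3} + 2x_2^{2} + 2 → 3x_1x_2 + x_1 + 2x_2^{4} + x_2^{2} + 3x_2 + 2
  leading term x_1x_2: subtract (-3)·g_3 from 3x_1x_2 + x_1 + 2x_2^{4} + x_2^{2} + 3x_2 + 2 → -x_1 + 2x_2^{4} + 2x_2^{2} - 2x_2 + 3
  leading term x_1: subtract (1)·g_4 from -x_1 + 2x_2^{4} + 2x_2^{2} - 2x_2 + 3 → 2x_2^{4} + x_2^{3} + 3x_2^{2} + 2x_2 + 3
  leading term x_2^{4}: no divisor's leading term divides it; move 2x_2^{4} to the remainder.
  leading term x_2^{3}: no divisor's leading term divides it; move x_2^{3} to the remainder.
  leading term x_2^{2}: no divisor's leading term divides it; move 3x_2^{2} to the remainder.
  leading term x_2: no divisor's leading term divides it; move 2x_2 to the remainder.
  leading term 1: no divisor's leading term divides it; move 3 to the remainder.
  remainder 2x_2^{4} + x_2^{3} + 3x_2^{2} + 2x_2 + 3 ≠ 0; add g_5 = 2x_2^{4} + x_2^{3} + 3x_2^{2} + 2x_2 + 3 to the basis.

The other S-polynomials (S(f_2,g_3), S(f_2,g_4), S(g_3,g_4), S(f_1,g_5), S(f_2,g_5), S(g_3,g_5), S(g_4,g_5)) all reduce to 0 modulo the current basis, so we have a Gröbner basis.
Inter-reduce: drop elements whose leading term is divisible by another's, tail-reduce, and make monic.
Reduced Gröbner basis: {x_1 + x_2^{3} + x_2^{2} - 3x_2, x_2^{4} - 3x_2^{3} - 2x_2^{2} + x_2 - 2}.

Buchberger on the second generating set:
h_1 = 3x_1^{2} + 2x_1x_2 + x_1 + 3x_2^{2} - x_2 + 2, LT = x_1^{2}.
h_2 = x_1x_2 + 3x_1 + 2x_2^{2} - 3x_2 + 2, LT = x_1x_2.

S(h_1,h_2): lcm = x_1^{2}x_2. S = -3x_1^{2} + x_1x_2^{2} + x_1x_2 - 2x_1 + x_2^{3} + 2x_2^{2} + 3x_2.
  leading term x_1^{2}: subtract (-1)·h_1 from -3x_1^{2} + x_1x_2^{2} + x_1x_2 - 2x_1 + x_2^{3} + 2x_2^{2} + 3x_2 → x_1x_2^{2} + 3x_1x_2 - x_1 + x_2^{3} - 2x_2^{2} + 2x_2 + 2
  leading term x_1x_2^{2}: subtract (x_2)·h_2 from x_1x_2^{2} + 3x_1x_2 - x_1 + x_2^{3} - 2x_2^{2} + 2x_2 + 2 → -x_1 - x_2^{3} + x_2^{2} + 2
  leading term x_1: no divisor's leading term divides it; move -x_1 to the remainder.
  leading term x_2^{3}: no divisor's leading term divides it; move -x_2^{3} to the remainder.
  leading term x_2^{2}: no divisor's leading term divides it; move x_2^{2} to the remainder.
  leading term 1: no divisor's leading term divides it; move 2 to the remainder.
  remainder -x_1 - x_2^{3} + x_2^{2} + 2 ≠ 0; add k_3 = -x_1 - x_2^{3} + x_2^{2} + 2 to the basis.

S(h_1,k_3): lcm = x_1^{2}. S = -x_1x_2^{3} + x_1x_2^{2} + 3x_1x_2 + x_2^{2} + 2x_2 + 3.
  leading term x_1x_2^{3}: subtract (-x_2^{2})·h_2 from -x_1x_2^{3} + x_1x_2^{2} + 3x_1x_2 + x_2^{2} + 2x_2 + 3 → -3x_1x_2^{2} + 3x_1x_2 + 2x_2^{4} - 3x_2^{3} + 3x_2^{2} + 2x_2 + 3
  leading term x_1x_2^{2}: subtract (-3x_2)·h_2 from -3x_1x_2^{2} + 3x_1x_2 + 2x_2^{4} - 3x_2^{3} + 3x_2^{2} + 2x_2 + 3 → -2x_1x_2 + 2x_2^{4} + 3x_2^{3} + x_2^{2} + x_2 + 3
  leading term x_1x_2: subtract (-2)·h_2 from -2x_1x_2 + 2x_2^{4} + 3x_2^{3} + x_2^{2} + x_2 + 3 → -x_1 + 2x_2^{4} + 3x_2^{3} - 2x_2^{2} + 2x_2
  leading term x_1: subtract (1)·k_3 from -x_1 + 2x_2^{4} + 3x_2^{3} - 2x_2^{2} + 2x_2 → 2x_2^{4} - 3x_2^{3} - 3x_2^{2} + 2x_2 - 2
  leading term x_2^{4}: no divisor's leading term divides it; move 2x_2^{4} to the remainder.
  leading term x_2^{3}: no divisor's leading term divides it; move -3x_2^{3} to the remainder.
  leading term x_2^{2}: no divisor's leading term divides it; move -3x_2^{2} to the remainder.
  leading term x_2: no divisor's leading term divides it; move 2x_2 to the remainder.
  leading term 1: no divisor's leading term divides it; move -2 to the remainder.
  remainder 2x_2^{4} - 3x_2^{3} - 3x_2^{2} + 2x_2 - 2 ≠ 0; add k_4 = 2x_2^{4} - 3x_2^{3} - 3x_2^{2} + 2x_2 - 2 to the basis.

The other S-polynomials (S(h_2,k_3), S(h_1,k_4), S(h_2,k_4), S(k_3,k_4)) all reduce to 0 modulo the current basis, so we have a Gröbner basis.
Inter-reduce: drop elements whose leading term is divisible by another's, tail-reduce, and make monic.
Reduced Gröbner basis: {x_1 + x_2^{3} - x_2^{2} - 2, x_2^{4} + 2x_2^{3} + 2x_2^{2} + x_2 - 1}.

These differ, so the ideals are not equal.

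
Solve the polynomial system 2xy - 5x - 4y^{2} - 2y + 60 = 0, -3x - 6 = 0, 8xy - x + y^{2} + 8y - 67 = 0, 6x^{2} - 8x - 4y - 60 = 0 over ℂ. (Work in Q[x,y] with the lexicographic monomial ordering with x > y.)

Compute a lex Gröbner basis by Buchberger's algorithm.
f_1 = 2xy - 5x - 4y^{2} - 2y + 60, LT = xy.
f_2 = -3x - 6, LT = x.
f_3 = 8xy - x + y^{2} + 8y - 67, LT = xy.
f_4 = 6x^{2} - 8x - 4y - 60, LT = x^{2}.

S(f_1,f_2): lcm = xy. S = -\tfrac{5}{2}x - 2y^{2} - 3y + 30.
  leading term x: subtract (\tfrac{5}{6})·f_2 from -\tfrac{5}{2}x - 2y^{2} - 3y + 30 → -2y^{2} - 3y + 35
  leading term y^{2}: no divisor's leading term divides it; move -2y^{2} to the remainder.
  leading term y: no divisor's leading term divides it; move -3y to the remainder.
  leading term 1: no divisor's leading term divides it; move 35 to the remainder.
  remainder -2y^{2} - 3y + 35 ≠ 0; add h_5 = -2y^{2} - 3y + 35 to the basis.

S(f_1,f_3): lcm = xy. S = -\tfrac{19}{8}x - \tfrac{17}{8}y^{2} - 2y + \tfrac{307}{8}.
  leading term x: subtract (\tfrac{19}{24})·f_2 from -\tfrac{19}{8}x - \tfrac{17}{8}y^{2} - 2y + \tfrac{307}{8} → -\tfrac{17}{8}y^{2} - 2y + \tfrac{345}{8}
  leading term y^{2}: subtract (\tfrac{17}{16})·h_5 from -\tfrac{17}{8}y^{2} - 2y + \tfrac{345}{8} → \tfrac{19}{16}y + \tfrac{95}{16}
  leading term y: no divisor's leading term divides it; move \tfrac{19}{16}y to the remainder.
  leading term 1: no divisor's leading term divides it; move \tfrac{95}{16} to the remainder.
  remainder \tfrac{19}{16}y + \tfrac{95}{16} ≠ 0; add h_6 = \tfrac{19}{16}y + \tfrac{95}{16} to the basis.

The other S-polynomials (S(f_1,f_4), S(f_2,f_3), S(f_2,f_4), S(f_3,f_4), S(f_1,h_5), S(f_2,h_5), S(f_3,h_5), S(f_4,h_5), S(f_1,h_6), S(f_2,h_6), S(f_3,h_6), S(f_4,h_6), S(h_5,h_6)) all reduce to 0 modulo the current basis, so we have a Gröbner basis.
Inter-reduce: drop elements whose leading term is divisible by another's, tail-reduce, and make monic.
Reduced Gröbner basis: {x + 2, y + 5}.

The lex basis is triangular: the last element involves only y. Solving y + 5 = 0 gives y ∈ {-5}; substituting each value into the earlier elements determines the remaining variables.
  y = -5: the earlier basis element becomes x + 2 = 0, giving x = -2 — point (-2, -5).
Each listed point satisfies every original equation (direct substitution).

{(-2, -5)}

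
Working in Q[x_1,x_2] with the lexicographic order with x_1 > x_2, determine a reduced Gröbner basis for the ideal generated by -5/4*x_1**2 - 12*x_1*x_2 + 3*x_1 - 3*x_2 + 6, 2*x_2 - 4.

G = {x_1**2 + 84/5*x_1, x_2 - 2}

This is the nonlinear analogue of row-reducing a linear system.

f_1 = -5/4*x_1**2 - 12*x_1*x_2 + 3*x_1 - 3*x_2 + 6, LT = x_1**2.
f_2 = 2*x_2 - 4, LT = x_2.

The S-polynomials (S(f_1,f_2)) all reduce to 0 modulo the current basis, so we have a Gröbner basis.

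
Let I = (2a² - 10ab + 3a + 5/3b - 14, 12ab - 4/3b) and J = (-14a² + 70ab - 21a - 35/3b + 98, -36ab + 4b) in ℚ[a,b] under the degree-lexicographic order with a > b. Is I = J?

Yes, the ideals are equal.

Equality of ideals is decidable: compute both reduced Gröbner bases (unique for the ordering) and check whether they agree.
Buchberger on the first generating set:
f_1 = 2a² - 10ab + 3a + 5/3b - 14, LT = a².
f_2 = 12ab - 4/3b, LT = ab.

S(f_1,f_2): lcm = a²b. S = -5ab² + 29/18ab + ⅚b² - 7b.
  leading term ab²: subtract (-5/12b)·f_2 from -5ab² + 29/18ab + ⅚b² - 7b → 29/18ab + 5/18b² - 7b
  leading term ab: subtract (29/216)·f_2 from 29/18ab + 5/18b² - 7b → 5/18b² - 1105/162b
  leading term b²: no divisor's leading term divides it; move 5/18b² to the remainder.
  leading term b: no divisor's leading term divides it; move -1105/162b to the remainder.
  remainder 5/18b² - 1105/162b ≠ 0; add g_3 = 5/18b² - 1105/162b to the basis.

The other S-polynomials (S(f_1,g_3), S(f_2,g_3)) all reduce to 0 modulo the current basis, so we have a Gröbner basis.
Inter-reduce: drop elements whose leading term is divisible by another's, tail-reduce, and make monic.
Reduced Gröbner basis: {a² + 3/2a + 5/18b - 7, ab - 1/9b, b² - 221/9b}.

Buchberger on the second generating set:
h_1 = -14a² + 70ab - 21a - 35/3b + 98, LT = a².
h_2 = -36ab + 4b, LT = ab.

S(h_1,h_2): lcm = a²b. S = -5ab² + 29/18ab + ⅚b² - 7b.
  leading term ab²: subtract (5/36b)·h_2 from -5ab² + 29/18ab + ⅚b² - 7b → 29/18ab + 5/18b² - 7b
  leading term ab: subtract (-29/648)·h_2 from 29/18ab + 5/18b² - 7b → 5/18b² - 1105/162b
  leading term b²: no divisor's leading term divides it; move 5/18b² to the remainder.
  leading term b: no divisor's leading term divides it; move -1105/162b to the remainder.
  remainder 5/18b² - 1105/162b ≠ 0; add k_3 = 5/18b² - 1105/162b to the basis.

The other S-polynomials (S(h_1,k_3), S(h_2,k_3)) all reduce to 0 modulo the current basis, so we have a Gröbner basis.
Inter-reduce: drop elements whose leading term is divisible by another's, tail-reduce, and make monic.
Reduced Gröbner basis: {a² + 3/2a + 5/18b - 7, ab - 1/9b, b² - 221/9b}.

These coincide, so the ideals are equal.
The same test decides containment: I ⊆ J iff every generator of I reduces to 0 modulo a Gröbner basis of J.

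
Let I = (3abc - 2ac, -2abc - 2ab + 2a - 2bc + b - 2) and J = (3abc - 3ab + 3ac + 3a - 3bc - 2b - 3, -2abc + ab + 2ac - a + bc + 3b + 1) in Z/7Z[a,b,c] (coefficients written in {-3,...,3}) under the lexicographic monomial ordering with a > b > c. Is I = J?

Equality of ideals is decidable: compute both reduced Gröbner bases (unique for the ordering) and check whether they agree.
Buchberger on the first generating set:
f_1 = 3abc - 2ac, LT = abc.
f_2 = -2abc - 2ab + 2a - 2bc + b - 2, LT = abc.

S(f_1,f_2): lcm = abc. S = -ab - 3ac + a - bc - 3b - 1.
  reduce S modulo (f_1, f_2):
  remainder -ab - 3ac + a - bc - 3b - 1 ≠ 0; add g_3 = -ab - 3ac + a - bc - 3b - 1 to the basis.

S(f_1,g_3): lcm = abc. S = -3ac^2 - 2ac - bc^2 - 3bc - c.
  reduce S modulo (f_1, f_2, g_3):
  remainder -3ac^2 - 2ac - bc^2 - 3bc - c ≠ 0; add g_4 = -3ac^2 - 2ac - bc^2 - 3bc - c to the basis.

S(f_1,g_4): lcm = abc^2. S = -3abc - 3ac^2 + 2b^2c^2 - b^2c + 2bc.
  reduce S modulo (f_1, f_2, g_3, g_4):
  remainder 2b^2c^2 - b^2c + bc^2 - 2bc + c ≠ 0; add g_5 = 2b^2c^2 - b^2c + bc^2 - 2bc + c to the basis.

The other S-polynomials (S(f_2,g_3), S(f_2,g_4), S(g_3,g_4), S(f_1,g_5), S(f_2,g_5), S(g_3,g_5), S(g_4,g_5)) all reduce to 0 modulo the current basis, so we have a Gröbner basis.
Inter-reduce: drop elements whose leading term is divisible by another's, tail-reduce, and make monic.
Reduced Gröbner basis: {ab + 3ac - a + bc + 3b + 1, ac^2 + 3ac - 2bc^2 + bc - 2c, b^2c^2 + 3b^2c - 3bc^2 - bc - 3c}.

Buchberger on the second generating set:
h_1 = 3abc - 3ab + 3ac + 3a - 3bc - 2b - 3, LT = abc.
h_2 = -2abc + ab + 2ac - a + bc + 3b + 1, LT = abc.

S(h_1,h_2): lcm = abc. S = 3ab + 2ac - 3a + 3bc + 2b + 3.
  reduce S modulo (h_1, h_2):
  remainder 3ab + 2ac - 3a + 3bc + 2b + 3 ≠ 0; add k_3 = 3ab + 2ac - 3a + 3bc + 2b + 3 to the basis.

S(h_1,k_3): lcm = abc. S = -ab - 3ac^2 + 2ac + a - bc^2 + 3bc - 3b - c - 1.
  reduce S modulo (h_1, h_2, k_3):
  remainder -3ac^2 - 2ac - bc^2 - 3bc - c ≠ 0; add k_4 = -3ac^2 - 2ac - bc^2 - 3bc - c to the basis.

S(h_1,k_4): lcm = abc^2. S = 3abc + ac^2 + ac + 2b^2c^2 - b^2c - bc^2 - bc - c.
  reduce S modulo (h_1, h_2, k_3, k_4):
  remainder 2b^2c^2 - b^2c + bc^2 - 2bc + c ≠ 0; add k_5 = 2b^2c^2 - b^2c + bc^2 - 2bc + c to the basis.

The other S-polynomials (S(h_2,k_3), S(h_2,k_4), S(k_3,k_4), S(h_1,k_5), S(h_2,k_5), S(k_3,k_5), S(k_4,k_5)) all reduce to 0 modulo the current basis, so we have a Gröbner basis.
Inter-reduce: drop elements whose leading term is divisible by another's, tail-reduce, and make monic.
Reduced Gröbner basis: {ab + 3ac - a + bc + 3b + 1, ac^2 + 3ac - 2bc^2 + bc - 2c, b^2c^2 + 3b^2c - 3bc^2 - bc - 3c}.

The two bases agree; hence the ideals are identical.

Yes, the ideals are equal.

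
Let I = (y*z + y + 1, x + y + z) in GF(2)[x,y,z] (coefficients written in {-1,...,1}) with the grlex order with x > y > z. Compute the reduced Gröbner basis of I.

This is the nonlinear analogue of row-reducing a linear system.

f_1 = y*z + y + 1, LT = y*z.
f_2 = x + y + z, LT = x.

The S-polynomials (S(f_1,f_2)) all reduce to 0 modulo the current basis, so we have a Gröbner basis.

G = {y*z + y + 1, x + y + z}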